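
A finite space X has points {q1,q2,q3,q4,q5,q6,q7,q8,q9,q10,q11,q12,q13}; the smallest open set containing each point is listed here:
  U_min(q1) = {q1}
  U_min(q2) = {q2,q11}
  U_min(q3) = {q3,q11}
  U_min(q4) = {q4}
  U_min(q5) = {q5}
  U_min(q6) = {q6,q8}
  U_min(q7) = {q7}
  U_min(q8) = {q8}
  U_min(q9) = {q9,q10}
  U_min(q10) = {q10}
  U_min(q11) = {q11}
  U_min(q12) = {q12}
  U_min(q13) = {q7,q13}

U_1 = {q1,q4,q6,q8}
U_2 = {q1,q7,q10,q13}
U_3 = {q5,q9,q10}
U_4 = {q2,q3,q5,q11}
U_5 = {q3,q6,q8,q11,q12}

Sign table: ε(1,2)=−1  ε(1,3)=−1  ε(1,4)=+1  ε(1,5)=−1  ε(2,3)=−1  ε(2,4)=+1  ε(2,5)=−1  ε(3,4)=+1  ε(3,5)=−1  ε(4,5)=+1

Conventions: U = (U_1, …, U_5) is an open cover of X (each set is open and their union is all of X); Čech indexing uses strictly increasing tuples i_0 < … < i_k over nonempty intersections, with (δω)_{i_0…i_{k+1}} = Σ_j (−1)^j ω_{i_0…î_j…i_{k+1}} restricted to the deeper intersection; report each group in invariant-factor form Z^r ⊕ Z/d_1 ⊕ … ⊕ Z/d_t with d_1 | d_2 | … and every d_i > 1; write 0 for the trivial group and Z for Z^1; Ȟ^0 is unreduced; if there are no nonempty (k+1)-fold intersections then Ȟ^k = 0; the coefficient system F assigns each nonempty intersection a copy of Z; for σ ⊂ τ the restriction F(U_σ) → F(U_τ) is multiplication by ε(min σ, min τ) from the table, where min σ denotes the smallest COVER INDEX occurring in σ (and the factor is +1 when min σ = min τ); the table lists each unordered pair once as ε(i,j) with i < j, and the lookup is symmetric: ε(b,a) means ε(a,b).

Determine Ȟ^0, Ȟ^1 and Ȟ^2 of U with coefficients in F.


nonempty intersections:
  U12={q1} U15={q6,q8} U23={q10} U34={q5} U45={q3,q11}
C dims 5,5; δ0: rk 5, SNF 1^4·2
Ȟ^0: (5−5)−0=0 ⇒ 0
Ȟ^1: (5−0)−5=0 plus torsion [2] ⇒ Z/2
Ȟ^2: (0−0)−0=0 ⇒ 0

Ȟ^0 = 0,  Ȟ^1 = Z/2,  Ȟ^2 = 0


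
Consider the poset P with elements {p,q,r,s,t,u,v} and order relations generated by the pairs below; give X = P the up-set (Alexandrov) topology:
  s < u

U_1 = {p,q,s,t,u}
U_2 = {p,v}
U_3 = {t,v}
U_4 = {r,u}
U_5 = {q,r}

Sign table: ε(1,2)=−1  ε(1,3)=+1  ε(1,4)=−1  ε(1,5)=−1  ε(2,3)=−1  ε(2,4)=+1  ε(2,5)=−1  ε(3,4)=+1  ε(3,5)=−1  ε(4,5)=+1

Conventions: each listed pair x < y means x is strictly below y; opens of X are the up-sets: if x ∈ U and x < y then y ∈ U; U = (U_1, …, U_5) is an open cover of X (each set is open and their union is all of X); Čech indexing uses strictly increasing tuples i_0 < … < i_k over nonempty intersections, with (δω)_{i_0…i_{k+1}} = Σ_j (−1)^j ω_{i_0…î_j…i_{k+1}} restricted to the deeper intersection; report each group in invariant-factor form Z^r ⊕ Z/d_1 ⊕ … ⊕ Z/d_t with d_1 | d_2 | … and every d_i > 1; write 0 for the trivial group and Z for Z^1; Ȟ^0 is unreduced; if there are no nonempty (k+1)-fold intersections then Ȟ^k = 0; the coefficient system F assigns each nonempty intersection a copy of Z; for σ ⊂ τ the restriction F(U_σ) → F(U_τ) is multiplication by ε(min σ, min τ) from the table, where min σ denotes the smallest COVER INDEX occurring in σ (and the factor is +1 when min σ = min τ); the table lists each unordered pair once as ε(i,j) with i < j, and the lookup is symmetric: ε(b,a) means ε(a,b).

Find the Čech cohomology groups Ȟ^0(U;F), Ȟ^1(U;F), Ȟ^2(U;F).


Ȟ^0 = Z, Ȟ^1 = Z^2, Ȟ^2 = 0

nerve simplices:
  U12={p} U13={t} U14={u} U15={q} U23={v} U45={r}
C dims 5,6; δ0: rk 4, SNF 1^4
degree 0: 5−4−0 = 1 → Ȟ^0 ≅ Z
degree 1: 6−0−4 = 2 → Ȟ^1 ≅ Z^2
degree 2: 0−0−0 = 0 → Ȟ^2 ≅ 0


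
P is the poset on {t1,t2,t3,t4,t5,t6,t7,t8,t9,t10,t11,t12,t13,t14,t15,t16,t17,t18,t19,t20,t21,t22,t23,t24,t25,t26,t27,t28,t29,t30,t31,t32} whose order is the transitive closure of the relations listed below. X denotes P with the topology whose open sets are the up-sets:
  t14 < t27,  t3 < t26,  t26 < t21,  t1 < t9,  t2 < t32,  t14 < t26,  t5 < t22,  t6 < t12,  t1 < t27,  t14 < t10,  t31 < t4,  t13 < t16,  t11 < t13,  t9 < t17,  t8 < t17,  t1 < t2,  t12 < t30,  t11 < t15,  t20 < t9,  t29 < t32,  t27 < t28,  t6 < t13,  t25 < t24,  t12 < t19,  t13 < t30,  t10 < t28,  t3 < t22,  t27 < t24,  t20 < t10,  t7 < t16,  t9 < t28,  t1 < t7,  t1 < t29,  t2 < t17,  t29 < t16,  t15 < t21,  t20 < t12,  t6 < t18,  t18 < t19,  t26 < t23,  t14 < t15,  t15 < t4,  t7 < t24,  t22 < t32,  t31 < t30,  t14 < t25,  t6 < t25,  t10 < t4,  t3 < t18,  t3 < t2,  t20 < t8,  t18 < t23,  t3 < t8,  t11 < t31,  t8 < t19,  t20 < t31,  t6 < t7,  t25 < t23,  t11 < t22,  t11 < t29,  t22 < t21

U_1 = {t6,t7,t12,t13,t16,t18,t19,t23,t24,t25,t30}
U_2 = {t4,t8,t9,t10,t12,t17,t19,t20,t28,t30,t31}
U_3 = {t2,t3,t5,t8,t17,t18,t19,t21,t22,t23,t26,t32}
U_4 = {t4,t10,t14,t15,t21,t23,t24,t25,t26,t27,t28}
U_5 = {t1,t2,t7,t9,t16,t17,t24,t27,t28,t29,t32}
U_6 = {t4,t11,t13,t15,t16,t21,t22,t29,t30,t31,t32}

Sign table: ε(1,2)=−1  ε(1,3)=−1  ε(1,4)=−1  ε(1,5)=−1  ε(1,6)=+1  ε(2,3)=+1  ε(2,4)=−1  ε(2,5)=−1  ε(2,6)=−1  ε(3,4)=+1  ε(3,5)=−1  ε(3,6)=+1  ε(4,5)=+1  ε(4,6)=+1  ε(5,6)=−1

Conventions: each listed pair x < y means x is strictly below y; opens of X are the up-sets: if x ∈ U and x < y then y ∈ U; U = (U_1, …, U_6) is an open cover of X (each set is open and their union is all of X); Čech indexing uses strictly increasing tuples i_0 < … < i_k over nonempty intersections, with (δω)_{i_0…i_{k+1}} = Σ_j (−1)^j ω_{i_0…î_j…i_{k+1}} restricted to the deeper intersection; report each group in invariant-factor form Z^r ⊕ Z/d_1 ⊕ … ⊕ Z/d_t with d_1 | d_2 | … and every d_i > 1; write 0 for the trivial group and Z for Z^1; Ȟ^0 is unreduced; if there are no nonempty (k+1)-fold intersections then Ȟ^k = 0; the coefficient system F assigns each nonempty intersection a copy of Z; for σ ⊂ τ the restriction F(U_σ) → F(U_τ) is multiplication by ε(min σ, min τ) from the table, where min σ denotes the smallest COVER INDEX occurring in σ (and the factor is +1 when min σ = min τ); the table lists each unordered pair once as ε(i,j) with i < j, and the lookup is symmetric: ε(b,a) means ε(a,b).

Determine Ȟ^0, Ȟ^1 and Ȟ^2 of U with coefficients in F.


Ȟ^0 ≅ 0, Ȟ^1 ≅ Z/2, Ȟ^2 ≅ Z

intersection data:
  U12={t12,t19,t30} U13={t18,t19,t23} U14={t23,t24,t25} U15={t7,t16,t24} U16={t13,t16,t30} U23={t8,t17,t19} U24={t4,t10,t28} U25={t9,t17,t28} U26={t4,t30,t31} U34={t21,t23,t26} U35={t2,t17,t32} U36={t21,t22,t32} U45={t24,t27,t28} U46={t4,t15,t21} U56={t16,t29,t32}
  U123={t19} U126={t30} U134={t23} U145={t24} U156={t16} U235={t17} U245={t28} U246={t4} U346={t21} U356={t32}
C dims 6,15,10; δ0: rk 6, SNF 1^5·2; δ1: rk 9, SNF 1^9
Ȟ^0 = (6 − 6) − 0 = 0, so Ȟ^0 ≅ 0
Ȟ^1 = (15 − 9) − 6 = 0 plus torsion [2], so Ȟ^1 ≅ Z/2
Ȟ^2 = (10 − 0) − 9 = 1, so Ȟ^2 ≅ Z


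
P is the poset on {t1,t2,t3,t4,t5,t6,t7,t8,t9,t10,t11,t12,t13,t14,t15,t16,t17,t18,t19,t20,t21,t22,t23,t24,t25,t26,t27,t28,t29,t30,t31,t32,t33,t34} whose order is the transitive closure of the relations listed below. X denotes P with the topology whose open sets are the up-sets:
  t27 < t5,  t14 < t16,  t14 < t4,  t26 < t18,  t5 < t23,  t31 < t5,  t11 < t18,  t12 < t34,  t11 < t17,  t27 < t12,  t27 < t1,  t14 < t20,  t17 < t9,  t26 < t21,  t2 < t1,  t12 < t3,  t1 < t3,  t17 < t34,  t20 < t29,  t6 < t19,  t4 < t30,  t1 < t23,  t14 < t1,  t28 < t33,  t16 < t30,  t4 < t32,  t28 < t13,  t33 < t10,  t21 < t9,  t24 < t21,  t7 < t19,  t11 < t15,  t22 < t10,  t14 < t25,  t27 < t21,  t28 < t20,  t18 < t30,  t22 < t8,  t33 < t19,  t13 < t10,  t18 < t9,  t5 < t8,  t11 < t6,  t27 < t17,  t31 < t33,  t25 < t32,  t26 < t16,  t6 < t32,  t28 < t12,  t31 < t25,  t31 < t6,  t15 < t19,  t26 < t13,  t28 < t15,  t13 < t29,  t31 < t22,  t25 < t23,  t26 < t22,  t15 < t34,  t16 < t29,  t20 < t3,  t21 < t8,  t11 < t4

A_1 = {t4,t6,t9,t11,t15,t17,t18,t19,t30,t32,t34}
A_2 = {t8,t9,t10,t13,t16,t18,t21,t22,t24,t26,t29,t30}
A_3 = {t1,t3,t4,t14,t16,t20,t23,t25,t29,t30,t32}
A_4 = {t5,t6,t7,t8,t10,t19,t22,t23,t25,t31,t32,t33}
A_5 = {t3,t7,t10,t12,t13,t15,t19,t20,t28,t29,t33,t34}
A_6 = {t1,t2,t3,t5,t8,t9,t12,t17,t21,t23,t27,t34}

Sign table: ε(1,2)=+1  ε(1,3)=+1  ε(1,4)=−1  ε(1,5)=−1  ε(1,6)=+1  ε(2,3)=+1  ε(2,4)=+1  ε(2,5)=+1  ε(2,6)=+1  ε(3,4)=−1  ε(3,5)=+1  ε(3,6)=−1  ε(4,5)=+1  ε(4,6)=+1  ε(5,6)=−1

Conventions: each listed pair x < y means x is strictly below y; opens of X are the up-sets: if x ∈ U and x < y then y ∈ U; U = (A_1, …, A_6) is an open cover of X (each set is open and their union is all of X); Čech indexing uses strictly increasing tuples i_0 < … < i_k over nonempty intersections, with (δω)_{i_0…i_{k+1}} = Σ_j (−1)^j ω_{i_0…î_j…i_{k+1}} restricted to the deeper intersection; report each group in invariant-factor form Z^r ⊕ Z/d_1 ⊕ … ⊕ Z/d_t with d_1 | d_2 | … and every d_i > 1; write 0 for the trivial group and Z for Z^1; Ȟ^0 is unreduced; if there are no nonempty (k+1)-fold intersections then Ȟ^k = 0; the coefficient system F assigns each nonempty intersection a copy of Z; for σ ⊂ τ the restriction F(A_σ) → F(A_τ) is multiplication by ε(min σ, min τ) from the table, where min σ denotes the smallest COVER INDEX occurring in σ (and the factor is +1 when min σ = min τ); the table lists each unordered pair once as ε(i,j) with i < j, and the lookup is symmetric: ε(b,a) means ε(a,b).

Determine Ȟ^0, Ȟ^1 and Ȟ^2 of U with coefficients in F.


cover nerve:
  A12={t9,t18,t30} A13={t4,t30,t32} A14={t6,t19,t32} A15={t15,t19,t34} A16={t9,t17,t34} A23={t16,t29,t30} A24={t8,t10,t22} A25={t10,t13,t29} A26={t8,t9,t21} A34={t23,t25,t32} A35={t3,t20,t29} A36={t1,t3,t23} A45={t7,t10,t19,t33} A46={t5,t8,t23} A56={t3,t12,t34}
  A123={t30} A126={t9} A134={t32} A145={t19} A156={t34} A235={t29} A245={t10} A246={t8} A346={t23} A356={t3}
C dims 6,15,10; δ0: rk 6, SNF 1^5·2; δ1: rk 9, SNF 1^9
Ȟ^0: (6−6)−0=0 ⇒ 0
Ȟ^1: (15−9)−6=0 plus torsion [2] ⇒ Z/2
Ȟ^2: (10−0)−9=1 ⇒ Z

Ȟ^0 ≅ 0,  Ȟ^1 ≅ Z/2,  Ȟ^2 ≅ Z


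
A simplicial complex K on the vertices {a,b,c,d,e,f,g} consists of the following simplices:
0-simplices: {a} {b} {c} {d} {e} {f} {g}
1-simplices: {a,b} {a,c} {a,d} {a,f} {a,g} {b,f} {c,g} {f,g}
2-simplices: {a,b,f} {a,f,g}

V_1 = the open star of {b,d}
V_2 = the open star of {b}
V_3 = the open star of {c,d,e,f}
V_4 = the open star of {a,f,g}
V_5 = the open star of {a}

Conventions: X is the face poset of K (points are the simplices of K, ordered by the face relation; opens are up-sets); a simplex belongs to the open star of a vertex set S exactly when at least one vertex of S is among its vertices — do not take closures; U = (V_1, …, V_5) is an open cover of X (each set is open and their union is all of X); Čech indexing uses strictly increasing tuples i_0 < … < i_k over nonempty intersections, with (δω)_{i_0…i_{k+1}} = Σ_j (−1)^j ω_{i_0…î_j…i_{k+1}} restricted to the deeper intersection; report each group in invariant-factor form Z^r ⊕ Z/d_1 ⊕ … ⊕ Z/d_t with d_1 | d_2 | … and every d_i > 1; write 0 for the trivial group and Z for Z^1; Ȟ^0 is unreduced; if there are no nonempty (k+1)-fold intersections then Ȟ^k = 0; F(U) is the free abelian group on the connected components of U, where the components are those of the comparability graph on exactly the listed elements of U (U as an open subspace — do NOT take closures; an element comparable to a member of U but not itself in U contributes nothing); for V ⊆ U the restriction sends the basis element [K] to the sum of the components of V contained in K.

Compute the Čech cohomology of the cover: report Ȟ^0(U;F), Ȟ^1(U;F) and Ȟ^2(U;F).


nerve simplices:
  V1={{b},{d},{a,b},{a,d},{b,f},{a,b,f}} V2={{b},{a,b},{b,f},{a,b,f}} V3={{c},{d},{e},{f},{a,c},{a,d},{a,f},{b,f},{c,g},{f,g},{a,b,f},{a,f,g}} V4={{a},{f},{g},{a,b},{a,c},{a,d},{a,f},{a,g},{b,f},{c,g},{f,g},{a,b,f},{a,f,g}} V5={{a},{a,b},{a,c},{a,d},{a,f},{a,g},{a,b,f},{a,f,g}}
  V12={{b},{a,b},{b,f},{a,b,f}} V13={{d},{a,d},{b,f},{a,b,f}} V14={{a,b},{a,d},{b,f},{a,b,f}} V15={{a,b},{a,d},{a,b,f}} V23={{b,f},{a,b,f}} V24={{a,b},{b,f},{a,b,f}} V25={{a,b},{a,b,f}} V34={{f},{a,c},{a,d},{a,f},{b,f},{c,g},{f,g},{a,b,f},{a,f,g}} V35={{a,c},{a,d},{a,f},{a,b,f},{a,f,g}} V45={{a},{a,b},{a,c},{a,d},{a,f},{a,g},{a,b,f},{a,f,g}}
  V123={{b,f},{a,b,f}} V124={{a,b},{b,f},{a,b,f}} V125={{a,b},{a,b,f}} V134={{a,d},{b,f},{a,b,f}} V135={{a,d},{a,b,f}} V145={{a,b},{a,d},{a,b,f}} V234={{b,f},{a,b,f}} V235={{a,b,f}} V245={{a,b},{a,b,f}} V345={{a,c},{a,d},{a,f},{a,b,f},{a,f,g}}
  V1234={{b,f},{a,b,f}} V1235={{a,b,f}} V1245={{a,b},{a,b,f}} V1345={{a,d},{a,b,f}} V2345={{a,b,f}}
  V12345={{a,b,f}}
components per intersection:
  V1: {{b},{a,b},{b,f},{a,b,f}} {{d},{a,d}}
  V2: {{b},{a,b},{b,f},{a,b,f}}
  V3: {{c},{a,c},{c,g}} {{d},{a,d}} {{e}} {{f},{a,f},{b,f},{f,g},{a,b,f},{a,f,g}}
  V4: {{a},{f},{g},{a,b},{a,c},{a,d},{a,f},{a,g},{b,f},{c,g},{f,g},{a,b,f},{a,f,g}}
  V5: {{a},{a,b},{a,c},{a,d},{a,f},{a,g},{a,b,f},{a,f,g}}
  V12: {{b},{a,b},{b,f},{a,b,f}}
  V13: {{d},{a,d}} {{b,f},{a,b,f}}
  V14: {{a,b},{b,f},{a,b,f}} {{a,d}}
  V15: {{a,b},{a,b,f}} {{a,d}}
  V23: {{b,f},{a,b,f}}
  V24: {{a,b},{b,f},{a,b,f}}
  V25: {{a,b},{a,b,f}}
  V34: {{f},{a,f},{b,f},{f,g},{a,b,f},{a,f,g}} {{a,c}} {{a,d}} {{c,g}}
  V35: {{a,c}} {{a,d}} {{a,f},{a,b,f},{a,f,g}}
  V45: {{a},{a,b},{a,c},{a,d},{a,f},{a,g},{a,b,f},{a,f,g}}
  V123: {{b,f},{a,b,f}}
  V124: {{a,b},{b,f},{a,b,f}}
  V125: {{a,b},{a,b,f}}
  V134: {{a,d}} {{b,f},{a,b,f}}
  V135: {{a,d}} {{a,b,f}}
  V145: {{a,b},{a,b,f}} {{a,d}}
  V234: {{b,f},{a,b,f}}
  V235: {{a,b,f}}
  V245: {{a,b},{a,b,f}}
  V345: {{a,c}} {{a,d}} {{a,f},{a,b,f},{a,f,g}}
  V1234: {{b,f},{a,b,f}}
  V1235: {{a,b,f}}
  V1245: {{a,b},{a,b,f}}
  V1345: {{a,d}} {{a,b,f}}
  V2345: {{a,b,f}}
  V12345: {{a,b,f}}
C dims 9,18,15,6; δ0: rk 7, SNF 1^7; δ1: rk 10, SNF 1^10; δ2: rk 5, SNF 1^5
degree 0: 9−7−0 = 2 → Ȟ^0 ≅ Z^2
degree 1: 18−10−7 = 1 → Ȟ^1 ≅ Z
degree 2: 15−5−10 = 0 → Ȟ^2 ≅ 0

Ȟ^0 ≅ Z^2, Ȟ^1 ≅ Z, Ȟ^2 ≅ 0


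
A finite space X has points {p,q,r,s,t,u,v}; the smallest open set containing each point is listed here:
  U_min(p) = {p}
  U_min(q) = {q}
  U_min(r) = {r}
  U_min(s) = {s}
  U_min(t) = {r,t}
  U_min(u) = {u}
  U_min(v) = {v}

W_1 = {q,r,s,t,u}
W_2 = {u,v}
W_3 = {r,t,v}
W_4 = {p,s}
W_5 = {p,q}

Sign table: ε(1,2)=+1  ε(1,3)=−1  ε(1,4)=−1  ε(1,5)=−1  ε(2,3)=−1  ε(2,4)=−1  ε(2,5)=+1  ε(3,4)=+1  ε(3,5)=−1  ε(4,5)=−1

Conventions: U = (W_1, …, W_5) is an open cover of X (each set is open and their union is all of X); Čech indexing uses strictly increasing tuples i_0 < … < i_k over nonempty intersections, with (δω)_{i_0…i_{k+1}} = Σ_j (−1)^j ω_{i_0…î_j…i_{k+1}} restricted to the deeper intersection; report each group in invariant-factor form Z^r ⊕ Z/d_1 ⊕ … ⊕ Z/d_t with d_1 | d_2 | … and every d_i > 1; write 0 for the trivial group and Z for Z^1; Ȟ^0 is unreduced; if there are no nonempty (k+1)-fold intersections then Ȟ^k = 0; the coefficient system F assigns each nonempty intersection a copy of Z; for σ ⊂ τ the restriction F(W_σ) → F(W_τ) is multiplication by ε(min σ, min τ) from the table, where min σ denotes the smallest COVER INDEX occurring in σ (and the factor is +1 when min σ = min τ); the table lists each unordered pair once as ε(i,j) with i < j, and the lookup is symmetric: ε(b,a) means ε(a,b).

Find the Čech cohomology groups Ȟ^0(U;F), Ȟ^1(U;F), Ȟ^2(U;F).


Ȟ^0 = 0; Ȟ^1 = Z ⊕ Z/2; Ȟ^2 = 0

nerve of the cover:
  W12={u} W13={r,t} W14={s} W15={q} W23={v} W45={p}
C dims 5,6; δ0: rk 5, SNF 1^4·2
Ȟ^0 = (5 − 5) − 0 = 0, so Ȟ^0 ≅ 0
Ȟ^1 = (6 − 0) − 5 = 1 plus torsion [2], so Ȟ^1 ≅ Z ⊕ Z/2
Ȟ^2 = (0 − 0) − 0 = 0, so Ȟ^2 ≅ 0


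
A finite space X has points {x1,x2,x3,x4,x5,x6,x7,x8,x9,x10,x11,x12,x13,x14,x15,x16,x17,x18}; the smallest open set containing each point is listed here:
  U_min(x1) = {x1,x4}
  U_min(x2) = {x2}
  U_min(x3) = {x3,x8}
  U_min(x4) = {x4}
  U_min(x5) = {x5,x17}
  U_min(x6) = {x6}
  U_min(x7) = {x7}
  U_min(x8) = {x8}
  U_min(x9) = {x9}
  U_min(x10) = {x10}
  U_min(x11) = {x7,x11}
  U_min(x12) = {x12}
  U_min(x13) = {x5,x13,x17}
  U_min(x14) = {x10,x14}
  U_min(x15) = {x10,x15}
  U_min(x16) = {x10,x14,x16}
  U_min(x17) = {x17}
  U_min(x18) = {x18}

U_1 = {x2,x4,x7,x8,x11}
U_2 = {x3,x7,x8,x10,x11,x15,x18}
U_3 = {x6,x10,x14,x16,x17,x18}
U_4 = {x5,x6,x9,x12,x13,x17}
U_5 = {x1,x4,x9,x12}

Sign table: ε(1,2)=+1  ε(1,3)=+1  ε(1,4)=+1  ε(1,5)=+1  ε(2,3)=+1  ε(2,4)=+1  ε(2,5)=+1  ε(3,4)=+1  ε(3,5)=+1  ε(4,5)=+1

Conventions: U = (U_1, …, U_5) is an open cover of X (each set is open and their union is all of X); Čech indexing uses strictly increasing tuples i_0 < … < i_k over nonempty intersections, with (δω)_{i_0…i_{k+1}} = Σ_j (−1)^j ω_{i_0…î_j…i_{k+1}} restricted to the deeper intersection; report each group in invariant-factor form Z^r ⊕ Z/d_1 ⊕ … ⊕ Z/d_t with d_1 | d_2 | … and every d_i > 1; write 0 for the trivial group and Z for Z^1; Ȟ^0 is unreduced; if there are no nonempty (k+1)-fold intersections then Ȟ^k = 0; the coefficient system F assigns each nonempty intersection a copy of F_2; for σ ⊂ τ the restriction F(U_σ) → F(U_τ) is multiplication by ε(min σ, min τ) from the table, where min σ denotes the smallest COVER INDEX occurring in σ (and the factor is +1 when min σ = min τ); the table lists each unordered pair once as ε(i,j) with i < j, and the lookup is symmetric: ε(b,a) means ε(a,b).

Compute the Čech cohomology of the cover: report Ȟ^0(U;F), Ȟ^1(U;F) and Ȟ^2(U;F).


Ȟ^0 ≅ Z/2; Ȟ^1 ≅ Z/2; Ȟ^2 ≅ 0

nerve of the cover:
  U12={x7,x8,x11} U15={x4} U23={x10,x18} U34={x6,x17} U45={x9,x12}
C dims 5,5; δ0: rk_F2 4
Ȟ^0 = (5 − 4) − 0 = 1, so Ȟ^0 ≅ Z/2
Ȟ^1 = (5 − 0) − 4 = 1, so Ȟ^1 ≅ Z/2
Ȟ^2 = (0 − 0) − 0 = 0, so Ȟ^2 ≅ 0


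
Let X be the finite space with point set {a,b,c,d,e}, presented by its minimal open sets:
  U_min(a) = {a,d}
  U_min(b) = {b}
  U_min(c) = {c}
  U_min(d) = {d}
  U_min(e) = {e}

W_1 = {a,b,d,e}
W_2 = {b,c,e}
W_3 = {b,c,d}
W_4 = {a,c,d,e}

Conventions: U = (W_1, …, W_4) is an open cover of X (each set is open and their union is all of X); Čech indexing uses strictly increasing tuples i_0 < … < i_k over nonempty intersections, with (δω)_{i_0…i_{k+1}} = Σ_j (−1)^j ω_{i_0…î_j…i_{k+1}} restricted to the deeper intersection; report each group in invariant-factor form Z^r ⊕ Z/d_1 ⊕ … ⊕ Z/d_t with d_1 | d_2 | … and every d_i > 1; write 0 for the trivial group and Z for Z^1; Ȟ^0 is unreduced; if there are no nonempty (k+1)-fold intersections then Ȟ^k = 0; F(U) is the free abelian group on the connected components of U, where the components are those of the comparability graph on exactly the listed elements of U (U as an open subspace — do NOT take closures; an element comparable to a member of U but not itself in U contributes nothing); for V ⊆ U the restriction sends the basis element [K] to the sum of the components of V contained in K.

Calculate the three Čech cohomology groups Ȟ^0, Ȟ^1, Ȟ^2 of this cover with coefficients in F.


Ȟ^0(U;F) ≅ Z^4; Ȟ^1(U;F) ≅ 0; Ȟ^2(U;F) ≅ 0

nerve of the cover:
  W12={b,e} W13={b,d} W14={a,d,e} W23={b,c} W24={c,e} W34={c,d}
  W123={b} W124={e} W134={d} W234={c}
components per intersection:
  W1: {a,d} {b} {e}
  W2: {b} {c} {e}
  W3: {b} {c} {d}
  W4: {a,d} {c} {e}
  W12: {b} {e}
  W13: {b} {d}
  W14: {a,d} {e}
  W23: {b} {c}
  W24: {c} {e}
  W34: {c} {d}
  W123: {b}
  W124: {e}
  W134: {d}
  W234: {c}
C dims 12,12,4; δ0: rk 8, SNF 1^8; δ1: rk 4, SNF 1^4
Ȟ^0 = (12 − 8) − 0 = 4, so Ȟ^0 ≅ Z^4
Ȟ^1 = (12 − 4) − 8 = 0, so Ȟ^1 ≅ 0
Ȟ^2 = (4 − 0) − 4 = 0, so Ȟ^2 ≅ 0


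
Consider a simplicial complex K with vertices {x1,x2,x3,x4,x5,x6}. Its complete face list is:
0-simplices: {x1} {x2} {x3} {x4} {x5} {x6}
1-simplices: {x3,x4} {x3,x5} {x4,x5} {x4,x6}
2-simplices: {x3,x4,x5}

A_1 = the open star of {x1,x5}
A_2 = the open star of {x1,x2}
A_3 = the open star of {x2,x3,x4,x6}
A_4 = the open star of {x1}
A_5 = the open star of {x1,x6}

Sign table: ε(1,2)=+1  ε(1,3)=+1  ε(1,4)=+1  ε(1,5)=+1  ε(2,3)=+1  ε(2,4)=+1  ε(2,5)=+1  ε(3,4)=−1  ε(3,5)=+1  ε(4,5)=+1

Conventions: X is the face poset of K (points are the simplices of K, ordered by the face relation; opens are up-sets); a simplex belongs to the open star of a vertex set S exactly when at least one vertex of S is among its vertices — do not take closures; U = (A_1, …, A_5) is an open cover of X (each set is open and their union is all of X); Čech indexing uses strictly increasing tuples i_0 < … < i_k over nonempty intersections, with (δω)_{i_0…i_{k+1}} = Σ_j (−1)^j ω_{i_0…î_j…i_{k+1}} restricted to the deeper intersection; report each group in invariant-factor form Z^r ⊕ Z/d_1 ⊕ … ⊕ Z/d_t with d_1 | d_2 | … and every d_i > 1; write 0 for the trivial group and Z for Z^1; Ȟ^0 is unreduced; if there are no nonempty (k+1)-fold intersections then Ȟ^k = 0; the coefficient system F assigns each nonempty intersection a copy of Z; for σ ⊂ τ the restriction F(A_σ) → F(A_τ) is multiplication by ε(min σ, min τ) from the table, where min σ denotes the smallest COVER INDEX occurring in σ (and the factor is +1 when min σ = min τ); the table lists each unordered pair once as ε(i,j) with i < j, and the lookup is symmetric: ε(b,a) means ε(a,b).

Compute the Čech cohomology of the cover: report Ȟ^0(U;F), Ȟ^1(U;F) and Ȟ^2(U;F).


cover nerve:
  A1={{x1},{x5},{x3,x5},{x4,x5},{x3,x4,x5}} A2={{x1},{x2}} A3={{x2},{x3},{x4},{x6},{x3,x4},{x3,x5},{x4,x5},{x4,x6},{x3,x4,x5}} A4={{x1}} A5={{x1},{x6},{x4,x6}}
  A12={{x1}} A13={{x3,x5},{x4,x5},{x3,x4,x5}} A14={{x1}} A15={{x1}} A23={{x2}} A24={{x1}} A25={{x1}} A35={{x6},{x4,x6}} A45={{x1}}
  A124={{x1}} A125={{x1}} A145={{x1}} A245={{x1}}
  A1245={{x1}}
C dims 5,9,4,1; δ0: rk 4, SNF 1^4; δ1: rk 3, SNF 1^3; δ2: rk 1, SNF 1^1
Ȟ^0: (5−4)−0=1 ⇒ Z
Ȟ^1: (9−3)−4=2 ⇒ Z^2
Ȟ^2: (4−1)−3=0 ⇒ 0

Ȟ^0 = Z, Ȟ^1 = Z^2 and Ȟ^2 = 0


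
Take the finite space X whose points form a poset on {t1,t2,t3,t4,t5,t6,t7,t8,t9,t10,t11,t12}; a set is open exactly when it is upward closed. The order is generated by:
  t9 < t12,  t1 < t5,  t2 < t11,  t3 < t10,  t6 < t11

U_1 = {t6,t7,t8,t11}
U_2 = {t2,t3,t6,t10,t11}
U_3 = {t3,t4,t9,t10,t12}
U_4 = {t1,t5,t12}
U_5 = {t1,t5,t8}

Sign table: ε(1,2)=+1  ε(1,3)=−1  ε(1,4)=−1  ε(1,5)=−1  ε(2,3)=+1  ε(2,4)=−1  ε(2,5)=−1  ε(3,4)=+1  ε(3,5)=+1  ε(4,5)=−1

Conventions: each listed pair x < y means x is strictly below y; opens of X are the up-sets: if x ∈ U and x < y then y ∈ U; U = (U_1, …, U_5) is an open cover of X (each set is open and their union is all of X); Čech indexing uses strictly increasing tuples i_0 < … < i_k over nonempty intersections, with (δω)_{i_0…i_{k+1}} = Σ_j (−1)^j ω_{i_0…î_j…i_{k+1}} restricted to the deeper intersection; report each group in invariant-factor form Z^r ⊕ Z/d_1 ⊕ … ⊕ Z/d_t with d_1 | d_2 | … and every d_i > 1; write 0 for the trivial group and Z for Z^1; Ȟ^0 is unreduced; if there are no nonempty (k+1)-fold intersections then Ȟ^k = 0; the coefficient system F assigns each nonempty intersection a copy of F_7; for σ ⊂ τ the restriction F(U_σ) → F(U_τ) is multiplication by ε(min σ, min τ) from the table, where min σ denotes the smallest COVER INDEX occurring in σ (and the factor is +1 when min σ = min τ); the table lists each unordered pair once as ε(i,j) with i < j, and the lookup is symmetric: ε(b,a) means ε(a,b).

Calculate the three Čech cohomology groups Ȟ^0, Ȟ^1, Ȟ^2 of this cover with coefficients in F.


nonempty overlaps:
  U12={t6,t11} U15={t8} U23={t3,t10} U34={t12} U45={t1,t5}
C dims 5,5; δ0: rk_F7 4
degree 0: 5−4−0 = 1 → Ȟ^0 ≅ Z/7
degree 1: 5−0−4 = 1 → Ȟ^1 ≅ Z/7
degree 2: 0−0−0 = 0 → Ȟ^2 ≅ 0

Ȟ^0(U;F) ≅ Z/7,  Ȟ^1(U;F) ≅ Z/7,  Ȟ^2(U;F) ≅ 0


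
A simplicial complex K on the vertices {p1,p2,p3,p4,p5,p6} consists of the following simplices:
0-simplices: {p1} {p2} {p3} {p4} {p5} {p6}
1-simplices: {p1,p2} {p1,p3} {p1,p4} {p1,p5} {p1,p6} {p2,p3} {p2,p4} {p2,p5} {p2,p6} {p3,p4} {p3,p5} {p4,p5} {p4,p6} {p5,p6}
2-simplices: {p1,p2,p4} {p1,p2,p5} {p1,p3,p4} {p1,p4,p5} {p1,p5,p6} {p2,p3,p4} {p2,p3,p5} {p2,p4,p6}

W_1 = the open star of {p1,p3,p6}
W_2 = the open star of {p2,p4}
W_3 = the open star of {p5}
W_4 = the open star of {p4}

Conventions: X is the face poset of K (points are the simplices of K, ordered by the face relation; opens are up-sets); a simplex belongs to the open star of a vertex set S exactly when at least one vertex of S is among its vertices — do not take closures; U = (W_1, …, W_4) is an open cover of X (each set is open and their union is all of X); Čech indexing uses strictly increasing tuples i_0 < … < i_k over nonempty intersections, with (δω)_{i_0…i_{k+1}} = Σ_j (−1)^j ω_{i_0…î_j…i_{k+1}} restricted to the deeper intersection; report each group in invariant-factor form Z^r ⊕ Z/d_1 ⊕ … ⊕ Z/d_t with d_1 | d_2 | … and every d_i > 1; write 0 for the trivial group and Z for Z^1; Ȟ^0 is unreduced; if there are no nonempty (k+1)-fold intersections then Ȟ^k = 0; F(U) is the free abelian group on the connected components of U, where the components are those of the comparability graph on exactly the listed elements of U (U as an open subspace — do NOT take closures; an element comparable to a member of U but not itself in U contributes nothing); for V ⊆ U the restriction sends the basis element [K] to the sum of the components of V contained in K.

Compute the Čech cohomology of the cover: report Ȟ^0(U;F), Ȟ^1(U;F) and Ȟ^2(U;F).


nerve simplices:
  W1={{p1},{p3},{p6},{p1,p2},{p1,p3},{p1,p4},{p1,p5},{p1,p6},{p2,p3},{p2,p6},{p3,p4},{p3,p5},{p4,p6},{p5,p6},{p1,p2,p4},{p1,p2,p5},{p1,p3,p4},{p1,p4,p5},{p1,p5,p6},{p2,p3,p4},{p2,p3,p5},{p2,p4,p6}} W2={{p2},{p4},{p1,p2},{p1,p4},{p2,p3},{p2,p4},{p2,p5},{p2,p6},{p3,p4},{p4,p5},{p4,p6},{p1,p2,p4},{p1,p2,p5},{p1,p3,p4},{p1,p4,p5},{p2,p3,p4},{p2,p3,p5},{p2,p4,p6}} W3={{p5},{p1,p5},{p2,p5},{p3,p5},{p4,p5},{p5,p6},{p1,p2,p5},{p1,p4,p5},{p1,p5,p6},{p2,p3,p5}} W4={{p4},{p1,p4},{p2,p4},{p3,p4},{p4,p5},{p4,p6},{p1,p2,p4},{p1,p3,p4},{p1,p4,p5},{p2,p3,p4},{p2,p4,p6}}
  W12={{p1,p2},{p1,p4},{p2,p3},{p2,p6},{p3,p4},{p4,p6},{p1,p2,p4},{p1,p2,p5},{p1,p3,p4},{p1,p4,p5},{p2,p3,p4},{p2,p3,p5},{p2,p4,p6}} W13={{p1,p5},{p3,p5},{p5,p6},{p1,p2,p5},{p1,p4,p5},{p1,p5,p6},{p2,p3,p5}} W14={{p1,p4},{p3,p4},{p4,p6},{p1,p2,p4},{p1,p3,p4},{p1,p4,p5},{p2,p3,p4},{p2,p4,p6}} W23={{p2,p5},{p4,p5},{p1,p2,p5},{p1,p4,p5},{p2,p3,p5}} W24={{p4},{p1,p4},{p2,p4},{p3,p4},{p4,p5},{p4,p6},{p1,p2,p4},{p1,p3,p4},{p1,p4,p5},{p2,p3,p4},{p2,p4,p6}} W34={{p4,p5},{p1,p4,p5}}
  W123={{p1,p2,p5},{p1,p4,p5},{p2,p3,p5}} W124={{p1,p4},{p3,p4},{p4,p6},{p1,p2,p4},{p1,p3,p4},{p1,p4,p5},{p2,p3,p4},{p2,p4,p6}} W134={{p1,p4,p5}} W234={{p4,p5},{p1,p4,p5}}
  W1234={{p1,p4,p5}}
components per intersection:
  W1: {{p1},{p3},{p6},{p1,p2},{p1,p3},{p1,p4},{p1,p5},{p1,p6},{p2,p3},{p2,p6},{p3,p4},{p3,p5},{p4,p6},{p5,p6},{p1,p2,p4},{p1,p2,p5},{p1,p3,p4},{p1,p4,p5},{p1,p5,p6},{p2,p3,p4},{p2,p3,p5},{p2,p4,p6}}
  W2: {{p2},{p4},{p1,p2},{p1,p4},{p2,p3},{p2,p4},{p2,p5},{p2,p6},{p3,p4},{p4,p5},{p4,p6},{p1,p2,p4},{p1,p2,p5},{p1,p3,p4},{p1,p4,p5},{p2,p3,p4},{p2,p3,p5},{p2,p4,p6}}
  W3: {{p5},{p1,p5},{p2,p5},{p3,p5},{p4,p5},{p5,p6},{p1,p2,p5},{p1,p4,p5},{p1,p5,p6},{p2,p3,p5}}
  W4: {{p4},{p1,p4},{p2,p4},{p3,p4},{p4,p5},{p4,p6},{p1,p2,p4},{p1,p3,p4},{p1,p4,p5},{p2,p3,p4},{p2,p4,p6}}
  W12: {{p1,p2},{p1,p4},{p2,p3},{p3,p4},{p1,p2,p4},{p1,p2,p5},{p1,p3,p4},{p1,p4,p5},{p2,p3,p4},{p2,p3,p5}} {{p2,p6},{p4,p6},{p2,p4,p6}}
  W13: {{p1,p5},{p5,p6},{p1,p2,p5},{p1,p4,p5},{p1,p5,p6}} {{p3,p5},{p2,p3,p5}}
  W14: {{p1,p4},{p3,p4},{p1,p2,p4},{p1,p3,p4},{p1,p4,p5},{p2,p3,p4}} {{p4,p6},{p2,p4,p6}}
  W23: {{p2,p5},{p1,p2,p5},{p2,p3,p5}} {{p4,p5},{p1,p4,p5}}
  W24: {{p4},{p1,p4},{p2,p4},{p3,p4},{p4,p5},{p4,p6},{p1,p2,p4},{p1,p3,p4},{p1,p4,p5},{p2,p3,p4},{p2,p4,p6}}
  W34: {{p4,p5},{p1,p4,p5}}
  W123: {{p1,p2,p5}} {{p1,p4,p5}} {{p2,p3,p5}}
  W124: {{p1,p4},{p3,p4},{p1,p2,p4},{p1,p3,p4},{p1,p4,p5},{p2,p3,p4}} {{p4,p6},{p2,p4,p6}}
  W134: {{p1,p4,p5}}
  W234: {{p4,p5},{p1,p4,p5}}
  W1234: {{p1,p4,p5}}
C dims 4,10,7,1; δ0: rk 3, SNF 1^3; δ1: rk 6, SNF 1^6; δ2: rk 1, SNF 1^1
degree 0: 4−3−0 = 1 → Ȟ^0 ≅ Z
degree 1: 10−6−3 = 1 → Ȟ^1 ≅ Z
degree 2: 7−1−6 = 0 → Ȟ^2 ≅ 0

Ȟ^0(U;F) ≅ Z; Ȟ^1(U;F) ≅ Z; Ȟ^2(U;F) ≅ 0


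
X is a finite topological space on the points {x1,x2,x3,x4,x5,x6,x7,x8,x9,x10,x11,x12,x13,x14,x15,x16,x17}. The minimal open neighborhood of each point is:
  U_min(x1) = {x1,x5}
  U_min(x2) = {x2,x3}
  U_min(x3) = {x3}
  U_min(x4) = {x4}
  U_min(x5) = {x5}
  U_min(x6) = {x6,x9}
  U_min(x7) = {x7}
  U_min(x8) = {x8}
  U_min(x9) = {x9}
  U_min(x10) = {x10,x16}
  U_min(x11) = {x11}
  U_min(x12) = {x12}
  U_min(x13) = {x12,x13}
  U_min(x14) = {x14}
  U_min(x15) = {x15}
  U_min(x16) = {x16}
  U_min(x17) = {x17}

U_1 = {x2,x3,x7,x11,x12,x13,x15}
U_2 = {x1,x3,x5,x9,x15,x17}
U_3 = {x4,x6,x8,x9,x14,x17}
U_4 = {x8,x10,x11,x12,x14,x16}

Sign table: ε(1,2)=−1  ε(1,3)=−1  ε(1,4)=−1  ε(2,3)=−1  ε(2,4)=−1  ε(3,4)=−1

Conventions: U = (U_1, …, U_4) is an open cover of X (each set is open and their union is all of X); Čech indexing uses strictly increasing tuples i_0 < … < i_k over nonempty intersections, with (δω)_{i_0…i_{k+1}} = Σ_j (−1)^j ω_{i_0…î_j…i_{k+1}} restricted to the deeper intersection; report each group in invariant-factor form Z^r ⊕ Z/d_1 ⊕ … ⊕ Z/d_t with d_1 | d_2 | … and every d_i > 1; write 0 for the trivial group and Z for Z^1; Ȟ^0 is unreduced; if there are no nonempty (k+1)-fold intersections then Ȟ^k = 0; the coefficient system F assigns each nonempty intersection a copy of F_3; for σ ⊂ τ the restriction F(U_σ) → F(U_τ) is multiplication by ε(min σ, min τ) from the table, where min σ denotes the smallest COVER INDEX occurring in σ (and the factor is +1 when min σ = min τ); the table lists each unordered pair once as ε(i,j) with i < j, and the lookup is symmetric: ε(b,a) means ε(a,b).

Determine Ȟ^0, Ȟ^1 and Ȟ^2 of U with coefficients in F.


intersection data:
  U12={x3,x15} U14={x11,x12} U23={x9,x17} U34={x8,x14}
C dims 4,4; δ0: rk_F3 3
Ȟ^0 = (4 − 3) − 0 = 1, so Ȟ^0 ≅ Z/3
Ȟ^1 = (4 − 0) − 3 = 1, so Ȟ^1 ≅ Z/3
Ȟ^2 = (0 − 0) − 0 = 0, so Ȟ^2 ≅ 0

Ȟ^0(U;F) ≅ Z/3; Ȟ^1(U;F) ≅ Z/3; Ȟ^2(U;F) ≅ 0


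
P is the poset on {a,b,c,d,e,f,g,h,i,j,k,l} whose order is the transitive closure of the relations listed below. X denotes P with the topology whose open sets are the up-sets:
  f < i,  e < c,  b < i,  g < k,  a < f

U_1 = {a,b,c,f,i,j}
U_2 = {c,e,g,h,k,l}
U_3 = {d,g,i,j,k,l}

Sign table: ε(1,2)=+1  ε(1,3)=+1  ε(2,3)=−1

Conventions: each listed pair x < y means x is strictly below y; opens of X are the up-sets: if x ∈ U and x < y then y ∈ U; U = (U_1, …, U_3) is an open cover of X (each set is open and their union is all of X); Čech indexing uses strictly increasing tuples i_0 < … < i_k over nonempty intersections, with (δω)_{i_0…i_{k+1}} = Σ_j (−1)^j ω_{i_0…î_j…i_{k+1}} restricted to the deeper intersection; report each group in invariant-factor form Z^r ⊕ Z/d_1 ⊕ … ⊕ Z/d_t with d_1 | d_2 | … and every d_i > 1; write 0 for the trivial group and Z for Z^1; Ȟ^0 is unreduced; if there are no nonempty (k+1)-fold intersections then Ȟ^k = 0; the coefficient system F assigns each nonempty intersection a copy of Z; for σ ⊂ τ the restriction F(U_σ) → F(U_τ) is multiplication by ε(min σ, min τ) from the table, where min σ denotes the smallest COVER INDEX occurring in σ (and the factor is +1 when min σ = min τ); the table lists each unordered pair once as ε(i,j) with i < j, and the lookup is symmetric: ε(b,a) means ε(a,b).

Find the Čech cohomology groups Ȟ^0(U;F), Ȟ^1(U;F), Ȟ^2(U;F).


nonempty overlaps:
  U12={c} U13={i,j} U23={g,k,l}
C dims 3,3; δ0: rk 3, SNF 1^2·2
degree 0: 3−3−0 = 0 → Ȟ^0 ≅ 0
degree 1: 3−0−3 = 0 plus torsion [2] → Ȟ^1 ≅ Z/2
degree 2: 0−0−0 = 0 → Ȟ^2 ≅ 0

Ȟ^0(U;F) ≅ 0; Ȟ^1(U;F) ≅ Z/2; Ȟ^2(U;F) ≅ 0


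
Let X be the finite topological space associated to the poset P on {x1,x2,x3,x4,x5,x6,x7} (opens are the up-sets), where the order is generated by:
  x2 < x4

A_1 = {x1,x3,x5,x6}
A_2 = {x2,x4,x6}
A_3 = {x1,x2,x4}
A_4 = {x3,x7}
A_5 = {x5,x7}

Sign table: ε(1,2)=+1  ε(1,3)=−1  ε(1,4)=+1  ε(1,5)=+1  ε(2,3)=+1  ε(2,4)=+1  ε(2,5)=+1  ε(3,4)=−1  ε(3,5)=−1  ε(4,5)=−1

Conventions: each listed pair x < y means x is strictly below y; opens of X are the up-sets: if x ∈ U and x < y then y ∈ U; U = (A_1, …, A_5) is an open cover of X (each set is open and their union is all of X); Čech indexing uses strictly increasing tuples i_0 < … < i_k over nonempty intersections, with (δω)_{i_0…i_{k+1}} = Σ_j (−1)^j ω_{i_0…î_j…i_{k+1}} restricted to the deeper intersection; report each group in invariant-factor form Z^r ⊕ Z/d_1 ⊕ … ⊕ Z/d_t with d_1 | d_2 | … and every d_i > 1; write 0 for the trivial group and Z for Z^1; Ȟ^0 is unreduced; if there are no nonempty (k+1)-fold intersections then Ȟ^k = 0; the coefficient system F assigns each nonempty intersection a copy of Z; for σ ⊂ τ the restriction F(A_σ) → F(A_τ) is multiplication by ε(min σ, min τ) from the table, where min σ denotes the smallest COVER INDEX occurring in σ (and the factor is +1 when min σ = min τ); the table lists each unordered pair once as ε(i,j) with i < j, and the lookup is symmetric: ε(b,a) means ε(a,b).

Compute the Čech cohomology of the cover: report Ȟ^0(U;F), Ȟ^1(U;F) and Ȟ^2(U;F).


Ȟ^0 ≅ 0, Ȟ^1 ≅ Z ⊕ Z/2 and Ȟ^2 ≅ 0

nerve simplices:
  A12={x6} A13={x1} A14={x3} A15={x5} A23={x2,x4} A45={x7}
C dims 5,6; δ0: rk 5, SNF 1^4·2
degree 0: 5−5−0 = 0 → Ȟ^0 ≅ 0
degree 1: 6−0−5 = 1 plus torsion [2] → Ȟ^1 ≅ Z ⊕ Z/2
degree 2: 0−0−0 = 0 → Ȟ^2 ≅ 0


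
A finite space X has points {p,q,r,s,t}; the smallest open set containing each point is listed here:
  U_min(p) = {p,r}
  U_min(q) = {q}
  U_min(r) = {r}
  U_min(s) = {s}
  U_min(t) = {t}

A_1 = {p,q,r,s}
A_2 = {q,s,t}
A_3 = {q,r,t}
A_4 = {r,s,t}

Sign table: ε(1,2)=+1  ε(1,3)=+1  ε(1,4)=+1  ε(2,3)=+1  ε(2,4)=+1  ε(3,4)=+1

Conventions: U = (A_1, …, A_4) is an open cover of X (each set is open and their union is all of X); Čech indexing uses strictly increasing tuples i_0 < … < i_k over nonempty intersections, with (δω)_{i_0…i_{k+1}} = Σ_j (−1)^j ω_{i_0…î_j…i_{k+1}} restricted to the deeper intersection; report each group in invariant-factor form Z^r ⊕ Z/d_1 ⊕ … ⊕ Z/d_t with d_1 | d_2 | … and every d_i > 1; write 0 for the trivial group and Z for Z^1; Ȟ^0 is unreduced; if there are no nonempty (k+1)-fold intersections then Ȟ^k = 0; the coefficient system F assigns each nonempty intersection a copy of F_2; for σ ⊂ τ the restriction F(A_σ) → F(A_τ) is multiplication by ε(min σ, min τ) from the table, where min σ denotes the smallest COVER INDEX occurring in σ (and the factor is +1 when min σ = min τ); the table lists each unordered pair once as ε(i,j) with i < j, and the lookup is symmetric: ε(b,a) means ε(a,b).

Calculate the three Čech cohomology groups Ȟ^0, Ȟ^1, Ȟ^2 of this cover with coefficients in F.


cover nerve:
  A12={q,s} A13={q,r} A14={r,s} A23={q,t} A24={s,t} A34={r,t}
  A123={q} A124={s} A134={r} A234={t}
C dims 4,6,4; δ0: rk_F2 3; δ1: rk_F2 3
Ȟ^0: (4−3)−0=1 ⇒ Z/2
Ȟ^1: (6−3)−3=0 ⇒ 0
Ȟ^2: (4−0)−3=1 ⇒ Z/2

Ȟ^0 = Z/2, Ȟ^1 = 0, Ȟ^2 = Z/2


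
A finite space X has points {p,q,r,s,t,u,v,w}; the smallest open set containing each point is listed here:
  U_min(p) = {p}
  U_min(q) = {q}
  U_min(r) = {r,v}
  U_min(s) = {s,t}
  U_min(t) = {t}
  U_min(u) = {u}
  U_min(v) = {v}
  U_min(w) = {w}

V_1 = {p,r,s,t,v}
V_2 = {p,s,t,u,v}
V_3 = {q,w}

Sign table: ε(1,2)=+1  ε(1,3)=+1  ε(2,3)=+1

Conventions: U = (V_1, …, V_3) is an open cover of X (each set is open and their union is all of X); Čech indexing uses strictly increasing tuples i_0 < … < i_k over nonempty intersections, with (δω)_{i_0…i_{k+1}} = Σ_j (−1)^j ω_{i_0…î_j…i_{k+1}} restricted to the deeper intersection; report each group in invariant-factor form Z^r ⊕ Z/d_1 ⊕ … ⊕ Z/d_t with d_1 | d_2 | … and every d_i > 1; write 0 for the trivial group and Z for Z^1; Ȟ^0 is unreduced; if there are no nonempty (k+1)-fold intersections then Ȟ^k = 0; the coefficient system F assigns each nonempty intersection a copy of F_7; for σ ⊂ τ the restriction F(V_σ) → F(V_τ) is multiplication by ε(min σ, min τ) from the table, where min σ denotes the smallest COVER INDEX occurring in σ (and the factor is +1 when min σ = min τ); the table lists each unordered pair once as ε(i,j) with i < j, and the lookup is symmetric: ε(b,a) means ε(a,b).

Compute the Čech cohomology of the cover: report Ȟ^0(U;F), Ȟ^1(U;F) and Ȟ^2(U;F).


Ȟ^0(U;F) ≅ Z/7 ⊕ Z/7, Ȟ^1(U;F) ≅ 0, Ȟ^2(U;F) ≅ 0

nonempty intersections:
  V12={p,s,t,v}
C dims 3,1; δ0: rk_F7 1
Ȟ^0: (3−1)−0=2 ⇒ Z/7 ⊕ Z/7
Ȟ^1: (1−0)−1=0 ⇒ 0
Ȟ^2: (0−0)−0=0 ⇒ 0


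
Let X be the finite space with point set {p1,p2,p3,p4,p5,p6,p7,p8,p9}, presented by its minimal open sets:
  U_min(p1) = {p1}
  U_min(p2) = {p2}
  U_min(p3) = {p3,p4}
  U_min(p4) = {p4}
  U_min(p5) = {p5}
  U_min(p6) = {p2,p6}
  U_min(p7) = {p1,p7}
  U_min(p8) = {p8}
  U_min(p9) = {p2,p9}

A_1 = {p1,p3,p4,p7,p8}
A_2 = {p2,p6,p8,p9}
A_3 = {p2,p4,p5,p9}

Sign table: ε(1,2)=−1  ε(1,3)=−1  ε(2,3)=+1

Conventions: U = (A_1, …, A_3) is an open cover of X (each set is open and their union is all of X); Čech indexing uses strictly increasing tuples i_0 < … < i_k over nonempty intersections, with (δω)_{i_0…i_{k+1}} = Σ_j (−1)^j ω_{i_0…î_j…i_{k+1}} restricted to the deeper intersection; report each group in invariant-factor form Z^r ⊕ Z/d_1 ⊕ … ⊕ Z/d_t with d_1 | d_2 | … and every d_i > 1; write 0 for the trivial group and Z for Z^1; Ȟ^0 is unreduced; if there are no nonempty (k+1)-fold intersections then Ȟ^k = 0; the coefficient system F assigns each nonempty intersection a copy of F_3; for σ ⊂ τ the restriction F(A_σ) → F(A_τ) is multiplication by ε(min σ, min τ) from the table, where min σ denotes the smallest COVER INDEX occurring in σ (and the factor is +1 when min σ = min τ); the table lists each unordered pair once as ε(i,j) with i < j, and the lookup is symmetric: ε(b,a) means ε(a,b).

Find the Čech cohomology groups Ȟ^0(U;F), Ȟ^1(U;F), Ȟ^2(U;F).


Ȟ^0 = Z/3, Ȟ^1 = Z/3, Ȟ^2 = 0

intersection data:
  A12={p8} A13={p4} A23={p2,p9}
C dims 3,3; δ0: rk_F3 2
Ȟ^0 = (3 − 2) − 0 = 1, so Ȟ^0 ≅ Z/3
Ȟ^1 = (3 − 0) − 2 = 1, so Ȟ^1 ≅ Z/3
Ȟ^2 = (0 − 0) − 0 = 0, so Ȟ^2 ≅ 0


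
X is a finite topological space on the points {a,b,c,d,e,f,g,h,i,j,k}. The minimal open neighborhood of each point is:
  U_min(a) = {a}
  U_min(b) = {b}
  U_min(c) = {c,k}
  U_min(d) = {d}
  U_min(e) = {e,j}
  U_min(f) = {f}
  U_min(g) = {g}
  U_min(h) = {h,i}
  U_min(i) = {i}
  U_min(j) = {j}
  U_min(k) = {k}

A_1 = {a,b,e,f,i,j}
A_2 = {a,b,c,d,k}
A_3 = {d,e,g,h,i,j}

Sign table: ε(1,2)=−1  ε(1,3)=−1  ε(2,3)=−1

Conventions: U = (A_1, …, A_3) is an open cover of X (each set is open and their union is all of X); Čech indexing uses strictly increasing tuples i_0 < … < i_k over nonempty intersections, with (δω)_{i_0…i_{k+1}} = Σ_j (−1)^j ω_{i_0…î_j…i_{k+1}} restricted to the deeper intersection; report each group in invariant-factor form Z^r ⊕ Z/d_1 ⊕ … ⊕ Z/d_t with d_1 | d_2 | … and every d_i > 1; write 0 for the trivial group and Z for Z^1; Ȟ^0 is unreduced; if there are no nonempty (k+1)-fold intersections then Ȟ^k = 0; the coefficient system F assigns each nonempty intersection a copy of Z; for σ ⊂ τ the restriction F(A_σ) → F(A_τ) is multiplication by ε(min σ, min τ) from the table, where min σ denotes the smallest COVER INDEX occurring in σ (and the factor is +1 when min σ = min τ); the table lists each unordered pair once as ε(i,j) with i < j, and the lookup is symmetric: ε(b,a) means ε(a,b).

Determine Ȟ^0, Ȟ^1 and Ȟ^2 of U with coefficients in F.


nonempty overlaps:
  A12={a,b} A13={e,i,j} A23={d}
C dims 3,3; δ0: rk 3, SNF 1^2·2
degree 0: 3−3−0 = 0 → Ȟ^0 ≅ 0
degree 1: 3−0−3 = 0 plus torsion [2] → Ȟ^1 ≅ Z/2
degree 2: 0−0−0 = 0 → Ȟ^2 ≅ 0

Ȟ^0(U;F) ≅ 0; Ȟ^1(U;F) ≅ Z/2; Ȟ^2(U;F) ≅ 0
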